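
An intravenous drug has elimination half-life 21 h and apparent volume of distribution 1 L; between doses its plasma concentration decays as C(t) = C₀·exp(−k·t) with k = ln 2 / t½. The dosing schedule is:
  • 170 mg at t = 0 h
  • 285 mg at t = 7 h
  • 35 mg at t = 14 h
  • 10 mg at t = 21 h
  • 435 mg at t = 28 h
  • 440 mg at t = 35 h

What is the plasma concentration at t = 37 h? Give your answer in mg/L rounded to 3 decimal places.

k = ln 2 / 21 = 0.03301 per h
Dose 1 (170 mg at t=0 h): 170·exp(−0.03301·37) = 50.126 mg/L
Dose 2 (285 mg at t=7 h): 285·exp(−0.03301·30) = 105.877 mg/L
Dose 3 (35 mg at t=14 h): 35·exp(−0.03301·23) = 16.382 mg/L
Dose 4 (10 mg at t=21 h): 10·exp(−0.03301·16) = 5.897 mg/L
Dose 5 (435 mg at t=28 h): 435·exp(−0.03301·9) = 323.204 mg/L
Dose 6 (440 mg at t=35 h): 440·exp(−0.03301·2) = 411.892 mg/L
C(37) = 50.126 + 105.877 + 16.382 + 5.897 + 323.204 + 411.892 = 913.378 mg/L

913.378 mg/L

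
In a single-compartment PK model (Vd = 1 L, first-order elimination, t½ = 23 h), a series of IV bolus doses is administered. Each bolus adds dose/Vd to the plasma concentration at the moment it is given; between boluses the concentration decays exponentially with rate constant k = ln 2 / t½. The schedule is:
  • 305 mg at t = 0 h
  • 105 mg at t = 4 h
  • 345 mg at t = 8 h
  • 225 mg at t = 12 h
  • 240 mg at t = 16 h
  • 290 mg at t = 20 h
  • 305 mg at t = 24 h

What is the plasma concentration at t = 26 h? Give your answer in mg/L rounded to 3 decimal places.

1248.272 mg/L

k = ln 2 / 23 = 0.03014 per h
Dose 1 (305 mg at t=0 h): 305·exp(−0.03014·26) = 139.317 mg/L
Dose 2 (105 mg at t=4 h): 105·exp(−0.03014·22) = 54.106 mg/L
Dose 3 (345 mg at t=8 h): 345·exp(−0.03014·18) = 200.554 mg/L
Dose 4 (225 mg at t=12 h): 225·exp(−0.03014·14) = 147.553 mg/L
Dose 5 (240 mg at t=16 h): 240·exp(−0.03014·10) = 177.553 mg/L
Dose 6 (290 mg at t=20 h): 290·exp(−0.03014·6) = 242.030 mg/L
Dose 7 (305 mg at t=24 h): 305·exp(−0.03014·2) = 287.160 mg/L
C(26) = 139.317 + 54.106 + 200.554 + 147.553 + 177.553 + 242.030 + 287.160 = 1248.272 mg/L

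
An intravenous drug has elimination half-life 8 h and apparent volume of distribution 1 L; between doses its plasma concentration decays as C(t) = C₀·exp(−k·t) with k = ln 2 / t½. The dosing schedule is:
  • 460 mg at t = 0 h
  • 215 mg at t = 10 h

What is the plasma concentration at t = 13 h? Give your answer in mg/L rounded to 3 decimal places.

314.924 mg/L

k = ln 2 / 8 = 0.08664 per h
Dose 1 (460 mg at t=0 h): 460·exp(−0.08664·13) = 149.137 mg/L
Dose 2 (215 mg at t=10 h): 215·exp(−0.08664·3) = 165.788 mg/L
C(13) = 149.137 + 165.788 = 314.924 mg/L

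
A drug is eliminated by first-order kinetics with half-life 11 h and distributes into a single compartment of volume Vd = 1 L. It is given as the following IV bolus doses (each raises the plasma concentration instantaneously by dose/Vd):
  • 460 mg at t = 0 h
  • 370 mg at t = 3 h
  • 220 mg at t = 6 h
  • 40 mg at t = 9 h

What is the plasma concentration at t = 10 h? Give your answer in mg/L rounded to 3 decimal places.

691.534 mg/L

k = ln 2 / 11 = 0.06301 per h
Dose 1 (460 mg at t=0 h): 460·exp(−0.06301·10) = 244.959 mg/L
Dose 2 (370 mg at t=3 h): 370·exp(−0.06301·7) = 238.033 mg/L
Dose 3 (220 mg at t=6 h): 220·exp(−0.06301·4) = 170.985 mg/L
Dose 4 (40 mg at t=9 h): 40·exp(−0.06301·1) = 37.557 mg/L
C(10) = 244.959 + 238.033 + 170.985 + 37.557 = 691.534 mg/L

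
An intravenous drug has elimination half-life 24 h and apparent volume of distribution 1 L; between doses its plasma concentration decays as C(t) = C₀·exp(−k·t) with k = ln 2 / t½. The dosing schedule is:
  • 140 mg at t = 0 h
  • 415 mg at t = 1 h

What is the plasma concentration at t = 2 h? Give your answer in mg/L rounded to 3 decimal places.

k = ln 2 / 24 = 0.02888 per h
Dose 1 (140 mg at t=0 h): 140·exp(−0.02888·2) = 132.142 mg/L
Dose 2 (415 mg at t=1 h): 415·exp(−0.02888·1) = 403.186 mg/L
C(2) = 132.142 + 403.186 = 535.328 mg/L

535.328 mg/L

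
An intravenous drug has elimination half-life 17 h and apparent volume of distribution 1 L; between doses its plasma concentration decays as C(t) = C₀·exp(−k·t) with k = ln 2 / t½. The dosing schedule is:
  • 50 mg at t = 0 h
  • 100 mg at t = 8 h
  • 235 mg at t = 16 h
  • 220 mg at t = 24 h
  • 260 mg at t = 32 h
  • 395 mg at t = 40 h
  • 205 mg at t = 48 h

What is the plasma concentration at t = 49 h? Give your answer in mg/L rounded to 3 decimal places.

k = ln 2 / 17 = 0.04077 per h
Dose 1 (50 mg at t=0 h): 50·exp(−0.04077·49) = 6.781 mg/L
Dose 2 (100 mg at t=8 h): 100·exp(−0.04077·41) = 18.793 mg/L
Dose 3 (235 mg at t=16 h): 235·exp(−0.04077·33) = 61.195 mg/L
Dose 4 (220 mg at t=24 h): 220·exp(−0.04077·25) = 79.384 mg/L
Dose 5 (260 mg at t=32 h): 260·exp(−0.04077·17) = 130.000 mg/L
Dose 6 (395 mg at t=40 h): 395·exp(−0.04077·9) = 273.671 mg/L
Dose 7 (205 mg at t=48 h): 205·exp(−0.04077·1) = 196.810 mg/L
C(49) = 6.781 + 18.793 + 61.195 + 79.384 + 130.000 + 273.671 + 196.810 = 766.633 mg/L

766.633 mg/L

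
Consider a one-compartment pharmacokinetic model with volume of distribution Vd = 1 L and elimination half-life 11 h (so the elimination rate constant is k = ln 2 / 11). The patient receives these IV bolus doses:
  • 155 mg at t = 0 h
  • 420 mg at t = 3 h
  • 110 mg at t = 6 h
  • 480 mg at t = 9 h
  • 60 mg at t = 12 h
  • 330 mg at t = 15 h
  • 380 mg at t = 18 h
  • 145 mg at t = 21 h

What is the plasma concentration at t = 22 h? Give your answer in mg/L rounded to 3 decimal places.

1093.050 mg/L

k = ln 2 / 11 = 0.06301 per h
Dose 1 (155 mg at t=0 h): 155·exp(−0.06301·22) = 38.750 mg/L
Dose 2 (420 mg at t=3 h): 420·exp(−0.06301·19) = 126.849 mg/L
Dose 3 (110 mg at t=6 h): 110·exp(−0.06301·16) = 40.136 mg/L
Dose 4 (480 mg at t=9 h): 480·exp(−0.06301·13) = 211.582 mg/L
Dose 5 (60 mg at t=12 h): 60·exp(−0.06301·10) = 31.951 mg/L
Dose 6 (330 mg at t=15 h): 330·exp(−0.06301·7) = 212.300 mg/L
Dose 7 (380 mg at t=18 h): 380·exp(−0.06301·4) = 295.337 mg/L
Dose 8 (145 mg at t=21 h): 145·exp(−0.06301·1) = 136.145 mg/L
C(22) = 38.750 + 126.849 + 40.136 + 211.582 + 31.951 + 212.300 + 295.337 + 136.145 = 1093.050 mg/L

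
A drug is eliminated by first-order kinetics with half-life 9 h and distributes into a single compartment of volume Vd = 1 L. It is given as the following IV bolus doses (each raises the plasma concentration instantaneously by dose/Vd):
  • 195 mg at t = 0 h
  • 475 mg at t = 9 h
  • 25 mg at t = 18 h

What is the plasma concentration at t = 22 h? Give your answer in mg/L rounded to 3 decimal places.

k = ln 2 / 9 = 0.07702 per h
Dose 1 (195 mg at t=0 h): 195·exp(−0.07702·22) = 35.825 mg/L
Dose 2 (475 mg at t=9 h): 475·exp(−0.07702·13) = 174.531 mg/L
Dose 3 (25 mg at t=18 h): 25·exp(−0.07702·4) = 18.372 mg/L
C(22) = 35.825 + 174.531 + 18.372 = 228.727 mg/L

228.727 mg/L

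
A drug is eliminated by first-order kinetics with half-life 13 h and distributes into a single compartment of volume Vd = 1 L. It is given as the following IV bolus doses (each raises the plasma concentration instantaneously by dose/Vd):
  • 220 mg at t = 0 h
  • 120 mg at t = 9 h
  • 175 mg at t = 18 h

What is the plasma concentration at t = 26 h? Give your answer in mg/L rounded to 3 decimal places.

217.708 mg/L

k = ln 2 / 13 = 0.05332 per h
Dose 1 (220 mg at t=0 h): 220·exp(−0.05332·26) = 55.000 mg/L
Dose 2 (120 mg at t=9 h): 120·exp(−0.05332·17) = 48.476 mg/L
Dose 3 (175 mg at t=18 h): 175·exp(−0.05332·8) = 114.232 mg/L
C(26) = 55.000 + 48.476 + 114.232 = 217.708 mg/L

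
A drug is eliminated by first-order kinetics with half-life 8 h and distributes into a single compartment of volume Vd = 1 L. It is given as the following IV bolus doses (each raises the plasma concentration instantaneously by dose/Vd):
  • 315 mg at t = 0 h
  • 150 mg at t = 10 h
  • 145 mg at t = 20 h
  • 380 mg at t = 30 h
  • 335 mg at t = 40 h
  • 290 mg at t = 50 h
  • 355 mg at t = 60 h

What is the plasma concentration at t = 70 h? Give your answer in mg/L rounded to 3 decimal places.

240.764 mg/L

k = ln 2 / 8 = 0.08664 per h
Dose 1 (315 mg at t=0 h): 315·exp(−0.08664·70) = 0.732 mg/L
Dose 2 (150 mg at t=10 h): 150·exp(−0.08664·60) = 0.829 mg/L
Dose 3 (145 mg at t=20 h): 145·exp(−0.08664·50) = 1.905 mg/L
Dose 4 (380 mg at t=30 h): 380·exp(−0.08664·40) = 11.875 mg/L
Dose 5 (335 mg at t=40 h): 335·exp(−0.08664·30) = 24.899 mg/L
Dose 6 (290 mg at t=50 h): 290·exp(−0.08664·20) = 51.265 mg/L
Dose 7 (355 mg at t=60 h): 355·exp(−0.08664·10) = 149.259 mg/L
C(70) = 0.732 + 0.829 + 1.905 + 11.875 + 24.899 + 51.265 + 149.259 = 240.764 mg/L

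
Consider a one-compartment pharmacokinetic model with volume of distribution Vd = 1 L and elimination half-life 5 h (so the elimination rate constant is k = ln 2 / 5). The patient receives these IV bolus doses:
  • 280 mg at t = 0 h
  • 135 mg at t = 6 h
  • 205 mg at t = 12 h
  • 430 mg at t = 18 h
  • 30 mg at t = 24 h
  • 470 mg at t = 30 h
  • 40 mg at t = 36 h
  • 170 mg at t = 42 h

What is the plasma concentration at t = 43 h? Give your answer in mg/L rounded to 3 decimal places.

260.573 mg/L

k = ln 2 / 5 = 0.13863 per h
Dose 1 (280 mg at t=0 h): 280·exp(−0.13863·43) = 0.722 mg/L
Dose 2 (135 mg at t=6 h): 135·exp(−0.13863·37) = 0.799 mg/L
Dose 3 (205 mg at t=12 h): 205·exp(−0.13863·31) = 2.788 mg/L
Dose 4 (430 mg at t=18 h): 430·exp(−0.13863·25) = 13.438 mg/L
Dose 5 (30 mg at t=24 h): 30·exp(−0.13863·19) = 2.154 mg/L
Dose 6 (470 mg at t=30 h): 470·exp(−0.13863·13) = 77.521 mg/L
Dose 7 (40 mg at t=36 h): 40·exp(−0.13863·7) = 15.157 mg/L
Dose 8 (170 mg at t=42 h): 170·exp(−0.13863·1) = 147.994 mg/L
C(43) = 0.722 + 0.799 + 2.788 + 13.438 + 2.154 + 77.521 + 15.157 + 147.994 = 260.573 mg/L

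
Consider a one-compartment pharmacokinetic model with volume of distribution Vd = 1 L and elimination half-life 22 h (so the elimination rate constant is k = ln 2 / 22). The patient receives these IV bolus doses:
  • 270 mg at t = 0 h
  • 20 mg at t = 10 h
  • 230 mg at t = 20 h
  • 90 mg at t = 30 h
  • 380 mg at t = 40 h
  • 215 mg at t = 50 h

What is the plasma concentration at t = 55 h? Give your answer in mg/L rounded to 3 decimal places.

k = ln 2 / 22 = 0.03151 per h
Dose 1 (270 mg at t=0 h): 270·exp(−0.03151·55) = 47.730 mg/L
Dose 2 (20 mg at t=10 h): 20·exp(−0.03151·45) = 4.845 mg/L
Dose 3 (230 mg at t=20 h): 230·exp(−0.03151·35) = 76.351 mg/L
Dose 4 (90 mg at t=30 h): 90·exp(−0.03151·25) = 40.941 mg/L
Dose 5 (380 mg at t=40 h): 380·exp(−0.03151·15) = 236.884 mg/L
Dose 6 (215 mg at t=50 h): 215·exp(−0.03151·5) = 183.663 mg/L
C(55) = 47.730 + 4.845 + 76.351 + 40.941 + 236.884 + 183.663 = 590.415 mg/L

590.415 mg/L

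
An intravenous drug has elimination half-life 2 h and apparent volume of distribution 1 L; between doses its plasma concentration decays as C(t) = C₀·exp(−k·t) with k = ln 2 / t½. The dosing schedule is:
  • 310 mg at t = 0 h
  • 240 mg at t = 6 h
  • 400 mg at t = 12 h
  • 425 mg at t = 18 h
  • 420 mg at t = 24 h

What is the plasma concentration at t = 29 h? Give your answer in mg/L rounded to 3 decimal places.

84.839 mg/L

k = ln 2 / 2 = 0.34657 per h
Dose 1 (310 mg at t=0 h): 310·exp(−0.34657·29) = 0.013 mg/L
Dose 2 (240 mg at t=6 h): 240·exp(−0.34657·23) = 0.083 mg/L
Dose 3 (400 mg at t=12 h): 400·exp(−0.34657·17) = 1.105 mg/L
Dose 4 (425 mg at t=18 h): 425·exp(−0.34657·11) = 9.391 mg/L
Dose 5 (420 mg at t=24 h): 420·exp(−0.34657·5) = 74.246 mg/L
C(29) = 0.013 + 0.083 + 1.105 + 9.391 + 74.246 = 84.839 mg/L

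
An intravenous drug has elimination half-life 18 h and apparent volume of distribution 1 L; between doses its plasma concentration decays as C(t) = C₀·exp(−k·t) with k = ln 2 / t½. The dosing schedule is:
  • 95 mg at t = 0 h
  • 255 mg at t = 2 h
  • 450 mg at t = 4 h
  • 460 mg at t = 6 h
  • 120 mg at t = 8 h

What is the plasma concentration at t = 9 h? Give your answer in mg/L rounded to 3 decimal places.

k = ln 2 / 18 = 0.03851 per h
Dose 1 (95 mg at t=0 h): 95·exp(−0.03851·9) = 67.175 mg/L
Dose 2 (255 mg at t=2 h): 255·exp(−0.03851·7) = 194.748 mg/L
Dose 3 (450 mg at t=4 h): 450·exp(−0.03851·5) = 371.187 mg/L
Dose 4 (460 mg at t=6 h): 460·exp(−0.03851·3) = 409.813 mg/L
Dose 5 (120 mg at t=8 h): 120·exp(−0.03851·1) = 115.467 mg/L
C(9) = 67.175 + 194.748 + 371.187 + 409.813 + 115.467 = 1158.391 mg/L

1158.391 mg/L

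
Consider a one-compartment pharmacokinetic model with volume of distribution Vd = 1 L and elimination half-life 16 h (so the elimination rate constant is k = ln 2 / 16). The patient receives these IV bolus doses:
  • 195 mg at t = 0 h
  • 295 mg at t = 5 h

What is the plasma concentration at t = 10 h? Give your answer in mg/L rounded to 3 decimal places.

363.989 mg/L

k = ln 2 / 16 = 0.04332 per h
Dose 1 (195 mg at t=0 h): 195·exp(−0.04332·10) = 126.442 mg/L
Dose 2 (295 mg at t=5 h): 295·exp(−0.04332·5) = 237.547 mg/L
C(10) = 126.442 + 237.547 = 363.989 mg/L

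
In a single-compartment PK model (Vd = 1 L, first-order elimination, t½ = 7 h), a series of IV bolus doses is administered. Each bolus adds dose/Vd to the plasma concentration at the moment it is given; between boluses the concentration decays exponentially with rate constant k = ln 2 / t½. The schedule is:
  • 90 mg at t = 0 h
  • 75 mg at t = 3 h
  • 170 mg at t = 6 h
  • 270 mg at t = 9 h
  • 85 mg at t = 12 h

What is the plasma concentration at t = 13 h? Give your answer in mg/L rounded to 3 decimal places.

396.387 mg/L

k = ln 2 / 7 = 0.09902 per h
Dose 1 (90 mg at t=0 h): 90·exp(−0.09902·13) = 24.842 mg/L
Dose 2 (75 mg at t=3 h): 75·exp(−0.09902·10) = 27.862 mg/L
Dose 3 (170 mg at t=6 h): 170·exp(−0.09902·7) = 85.000 mg/L
Dose 4 (270 mg at t=9 h): 270·exp(−0.09902·4) = 181.697 mg/L
Dose 5 (85 mg at t=12 h): 85·exp(−0.09902·1) = 76.987 mg/L
C(13) = 24.842 + 27.862 + 85.000 + 181.697 + 76.987 = 396.387 mg/L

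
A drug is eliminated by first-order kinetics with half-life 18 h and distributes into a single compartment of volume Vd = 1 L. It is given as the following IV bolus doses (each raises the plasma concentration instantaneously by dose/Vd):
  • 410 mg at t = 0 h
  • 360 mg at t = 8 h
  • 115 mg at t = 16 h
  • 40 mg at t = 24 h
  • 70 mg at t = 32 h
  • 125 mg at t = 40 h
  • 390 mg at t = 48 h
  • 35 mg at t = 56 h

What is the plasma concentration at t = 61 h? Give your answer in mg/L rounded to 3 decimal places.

k = ln 2 / 18 = 0.03851 per h
Dose 1 (410 mg at t=0 h): 410·exp(−0.03851·61) = 39.141 mg/L
Dose 2 (360 mg at t=8 h): 360·exp(−0.03851·53) = 46.767 mg/L
Dose 3 (115 mg at t=16 h): 115·exp(−0.03851·45) = 20.329 mg/L
Dose 4 (40 mg at t=24 h): 40·exp(−0.03851·37) = 9.622 mg/L
Dose 5 (70 mg at t=32 h): 70·exp(−0.03851·29) = 22.914 mg/L
Dose 6 (125 mg at t=40 h): 125·exp(−0.03851·21) = 55.681 mg/L
Dose 7 (390 mg at t=48 h): 390·exp(−0.03851·13) = 236.404 mg/L
Dose 8 (35 mg at t=56 h): 35·exp(−0.03851·5) = 28.870 mg/L
C(61) = 39.141 + 46.767 + 20.329 + 9.622 + 22.914 + 55.681 + 236.404 + 28.870 = 459.728 mg/L

459.728 mg/L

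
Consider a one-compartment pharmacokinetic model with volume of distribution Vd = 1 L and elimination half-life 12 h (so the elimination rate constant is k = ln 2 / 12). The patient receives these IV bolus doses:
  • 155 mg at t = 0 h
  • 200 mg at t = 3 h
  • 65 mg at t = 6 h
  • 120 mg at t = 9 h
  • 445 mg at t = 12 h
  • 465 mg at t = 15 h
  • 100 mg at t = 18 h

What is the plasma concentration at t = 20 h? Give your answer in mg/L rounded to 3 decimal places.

934.038 mg/L

k = ln 2 / 12 = 0.05776 per h
Dose 1 (155 mg at t=0 h): 155·exp(−0.05776·20) = 48.822 mg/L
Dose 2 (200 mg at t=3 h): 200·exp(−0.05776·17) = 74.915 mg/L
Dose 3 (65 mg at t=6 h): 65·exp(−0.05776·14) = 28.954 mg/L
Dose 4 (120 mg at t=9 h): 120·exp(−0.05776·11) = 63.568 mg/L
Dose 5 (445 mg at t=12 h): 445·exp(−0.05776·8) = 280.332 mg/L
Dose 6 (465 mg at t=15 h): 465·exp(−0.05776·5) = 348.356 mg/L
Dose 7 (100 mg at t=18 h): 100·exp(−0.05776·2) = 89.090 mg/L
C(20) = 48.822 + 74.915 + 28.954 + 63.568 + 280.332 + 348.356 + 89.090 = 934.038 mg/L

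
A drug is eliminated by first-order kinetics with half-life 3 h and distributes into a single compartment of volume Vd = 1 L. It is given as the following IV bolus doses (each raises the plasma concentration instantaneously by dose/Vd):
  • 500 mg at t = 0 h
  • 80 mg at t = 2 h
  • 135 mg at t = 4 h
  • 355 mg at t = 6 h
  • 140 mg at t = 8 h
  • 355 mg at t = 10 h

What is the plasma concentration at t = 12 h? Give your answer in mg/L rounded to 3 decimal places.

k = ln 2 / 3 = 0.23105 per h
Dose 1 (500 mg at t=0 h): 500·exp(−0.23105·12) = 31.250 mg/L
Dose 2 (80 mg at t=2 h): 80·exp(−0.23105·10) = 7.937 mg/L
Dose 3 (135 mg at t=4 h): 135·exp(−0.23105·8) = 21.261 mg/L
Dose 4 (355 mg at t=6 h): 355·exp(−0.23105·6) = 88.750 mg/L
Dose 5 (140 mg at t=8 h): 140·exp(−0.23105·4) = 55.559 mg/L
Dose 6 (355 mg at t=10 h): 355·exp(−0.23105·2) = 223.636 mg/L
C(12) = 31.250 + 7.937 + 21.261 + 88.750 + 55.559 + 223.636 = 428.393 mg/L

428.393 mg/L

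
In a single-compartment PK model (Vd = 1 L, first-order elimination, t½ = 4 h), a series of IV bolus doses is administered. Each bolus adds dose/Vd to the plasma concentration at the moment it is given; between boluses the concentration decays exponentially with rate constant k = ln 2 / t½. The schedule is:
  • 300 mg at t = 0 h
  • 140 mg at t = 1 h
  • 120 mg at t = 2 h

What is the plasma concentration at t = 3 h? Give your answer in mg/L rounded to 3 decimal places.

k = ln 2 / 4 = 0.17329 per h
Dose 1 (300 mg at t=0 h): 300·exp(−0.17329·3) = 178.381 mg/L
Dose 2 (140 mg at t=1 h): 140·exp(−0.17329·2) = 98.995 mg/L
Dose 3 (120 mg at t=2 h): 120·exp(−0.17329·1) = 100.908 mg/L
C(3) = 178.381 + 98.995 + 100.908 = 378.284 mg/L

378.284 mg/L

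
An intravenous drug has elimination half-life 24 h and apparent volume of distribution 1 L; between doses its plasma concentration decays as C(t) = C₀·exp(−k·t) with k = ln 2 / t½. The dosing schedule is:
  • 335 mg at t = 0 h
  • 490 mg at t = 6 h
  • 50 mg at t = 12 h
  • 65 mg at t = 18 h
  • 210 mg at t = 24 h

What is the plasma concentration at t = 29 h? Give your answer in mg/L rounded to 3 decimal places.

k = ln 2 / 24 = 0.02888 per h
Dose 1 (335 mg at t=0 h): 335·exp(−0.02888·29) = 144.977 mg/L
Dose 2 (490 mg at t=6 h): 490·exp(−0.02888·23) = 252.179 mg/L
Dose 3 (50 mg at t=12 h): 50·exp(−0.02888·17) = 30.601 mg/L
Dose 4 (65 mg at t=18 h): 65·exp(−0.02888·11) = 47.309 mg/L
Dose 5 (210 mg at t=24 h): 210·exp(−0.02888·5) = 181.763 mg/L
C(29) = 144.977 + 252.179 + 30.601 + 47.309 + 181.763 = 656.829 mg/L

656.829 mg/L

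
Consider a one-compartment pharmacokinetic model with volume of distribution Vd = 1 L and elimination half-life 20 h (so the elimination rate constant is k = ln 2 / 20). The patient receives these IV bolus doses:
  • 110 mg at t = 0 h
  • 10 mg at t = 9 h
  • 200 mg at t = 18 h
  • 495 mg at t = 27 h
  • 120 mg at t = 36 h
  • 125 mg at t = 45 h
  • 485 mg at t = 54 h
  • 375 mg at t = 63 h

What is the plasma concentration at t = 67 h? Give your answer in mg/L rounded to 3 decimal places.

907.313 mg/L

k = ln 2 / 20 = 0.03466 per h
Dose 1 (110 mg at t=0 h): 110·exp(−0.03466·67) = 10.788 mg/L
Dose 2 (10 mg at t=9 h): 10·exp(−0.03466·58) = 1.340 mg/L
Dose 3 (200 mg at t=18 h): 200·exp(−0.03466·49) = 36.602 mg/L
Dose 4 (495 mg at t=27 h): 495·exp(−0.03466·40) = 123.750 mg/L
Dose 5 (120 mg at t=36 h): 120·exp(−0.03466·31) = 40.981 mg/L
Dose 6 (125 mg at t=45 h): 125·exp(−0.03466·22) = 58.315 mg/L
Dose 7 (485 mg at t=54 h): 485·exp(−0.03466·13) = 309.081 mg/L
Dose 8 (375 mg at t=63 h): 375·exp(−0.03466·4) = 326.456 mg/L
C(67) = 10.788 + 1.340 + 36.602 + 123.750 + 40.981 + 58.315 + 309.081 + 326.456 = 907.313 mg/L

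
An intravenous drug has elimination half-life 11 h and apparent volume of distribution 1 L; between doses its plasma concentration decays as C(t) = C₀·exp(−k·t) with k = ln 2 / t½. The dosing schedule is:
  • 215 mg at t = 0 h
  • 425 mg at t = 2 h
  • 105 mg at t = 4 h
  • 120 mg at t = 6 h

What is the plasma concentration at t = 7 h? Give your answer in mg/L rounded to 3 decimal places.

648.042 mg/L

k = ln 2 / 11 = 0.06301 per h
Dose 1 (215 mg at t=0 h): 215·exp(−0.06301·7) = 138.316 mg/L
Dose 2 (425 mg at t=2 h): 425·exp(−0.06301·5) = 310.140 mg/L
Dose 3 (105 mg at t=4 h): 105·exp(−0.06301·3) = 86.914 mg/L
Dose 4 (120 mg at t=6 h): 120·exp(−0.06301·1) = 112.672 mg/L
C(7) = 138.316 + 310.140 + 86.914 + 112.672 = 648.042 mg/L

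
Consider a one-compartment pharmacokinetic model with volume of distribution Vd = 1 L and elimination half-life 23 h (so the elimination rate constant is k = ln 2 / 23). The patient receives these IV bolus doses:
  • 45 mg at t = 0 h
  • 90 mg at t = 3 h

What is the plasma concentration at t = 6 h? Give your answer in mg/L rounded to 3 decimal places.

119.776 mg/L

k = ln 2 / 23 = 0.03014 per h
Dose 1 (45 mg at t=0 h): 45·exp(−0.03014·6) = 37.556 mg/L
Dose 2 (90 mg at t=3 h): 90·exp(−0.03014·3) = 82.220 mg/L
C(6) = 37.556 + 82.220 = 119.776 mg/L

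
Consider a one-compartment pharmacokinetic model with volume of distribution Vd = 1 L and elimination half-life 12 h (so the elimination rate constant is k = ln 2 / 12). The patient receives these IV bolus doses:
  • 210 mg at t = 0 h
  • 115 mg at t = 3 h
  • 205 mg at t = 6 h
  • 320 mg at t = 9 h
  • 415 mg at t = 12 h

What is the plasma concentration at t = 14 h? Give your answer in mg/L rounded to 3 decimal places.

k = ln 2 / 12 = 0.05776 per h
Dose 1 (210 mg at t=0 h): 210·exp(−0.05776·14) = 93.544 mg/L
Dose 2 (115 mg at t=3 h): 115·exp(−0.05776·11) = 60.919 mg/L
Dose 3 (205 mg at t=6 h): 205·exp(−0.05776·8) = 129.142 mg/L
Dose 4 (320 mg at t=9 h): 320·exp(−0.05776·5) = 239.729 mg/L
Dose 5 (415 mg at t=12 h): 415·exp(−0.05776·2) = 369.723 mg/L
C(14) = 93.544 + 60.919 + 129.142 + 239.729 + 369.723 = 893.058 mg/L

893.058 mg/L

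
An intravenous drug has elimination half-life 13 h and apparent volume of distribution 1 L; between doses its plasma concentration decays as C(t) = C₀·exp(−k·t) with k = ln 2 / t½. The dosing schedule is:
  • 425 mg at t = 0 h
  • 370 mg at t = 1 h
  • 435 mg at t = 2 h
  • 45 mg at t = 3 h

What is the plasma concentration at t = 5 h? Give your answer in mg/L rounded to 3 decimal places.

1035.625 mg/L

k = ln 2 / 13 = 0.05332 per h
Dose 1 (425 mg at t=0 h): 425·exp(−0.05332·5) = 325.543 mg/L
Dose 2 (370 mg at t=1 h): 370·exp(−0.05332·4) = 298.935 mg/L
Dose 3 (435 mg at t=2 h): 435·exp(−0.05332·3) = 370.698 mg/L
Dose 4 (45 mg at t=3 h): 45·exp(−0.05332·2) = 40.448 mg/L
C(5) = 325.543 + 298.935 + 370.698 + 40.448 = 1035.625 mg/L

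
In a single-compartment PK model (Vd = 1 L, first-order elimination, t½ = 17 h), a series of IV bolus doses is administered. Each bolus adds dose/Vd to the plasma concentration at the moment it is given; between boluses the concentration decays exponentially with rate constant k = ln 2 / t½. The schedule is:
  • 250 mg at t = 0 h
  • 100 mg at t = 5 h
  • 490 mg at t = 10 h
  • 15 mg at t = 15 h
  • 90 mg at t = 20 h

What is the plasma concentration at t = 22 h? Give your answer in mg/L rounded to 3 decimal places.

546.577 mg/L

k = ln 2 / 17 = 0.04077 per h
Dose 1 (250 mg at t=0 h): 250·exp(−0.04077·22) = 101.946 mg/L
Dose 2 (100 mg at t=5 h): 100·exp(−0.04077·17) = 50.000 mg/L
Dose 3 (490 mg at t=10 h): 490·exp(−0.04077·12) = 300.403 mg/L
Dose 4 (15 mg at t=15 h): 15·exp(−0.04077·7) = 11.276 mg/L
Dose 5 (90 mg at t=20 h): 90·exp(−0.04077·2) = 82.952 mg/L
C(22) = 101.946 + 50.000 + 300.403 + 11.276 + 82.952 = 546.577 mg/L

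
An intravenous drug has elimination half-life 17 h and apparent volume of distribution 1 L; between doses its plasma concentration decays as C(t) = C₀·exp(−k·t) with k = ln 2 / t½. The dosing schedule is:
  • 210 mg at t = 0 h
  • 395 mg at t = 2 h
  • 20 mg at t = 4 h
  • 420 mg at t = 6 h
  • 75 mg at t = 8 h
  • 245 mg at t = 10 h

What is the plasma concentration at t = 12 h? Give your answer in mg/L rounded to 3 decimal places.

k = ln 2 / 17 = 0.04077 per h
Dose 1 (210 mg at t=0 h): 210·exp(−0.04077·12) = 128.744 mg/L
Dose 2 (395 mg at t=2 h): 395·exp(−0.04077·10) = 262.737 mg/L
Dose 3 (20 mg at t=4 h): 20·exp(−0.04077·8) = 14.433 mg/L
Dose 4 (420 mg at t=6 h): 420·exp(−0.04077·6) = 328.854 mg/L
Dose 5 (75 mg at t=8 h): 75·exp(−0.04077·4) = 63.713 mg/L
Dose 6 (245 mg at t=10 h): 245·exp(−0.04077·2) = 225.814 mg/L
C(12) = 128.744 + 262.737 + 14.433 + 328.854 + 63.713 + 225.814 = 1024.296 mg/L

1024.296 mg/L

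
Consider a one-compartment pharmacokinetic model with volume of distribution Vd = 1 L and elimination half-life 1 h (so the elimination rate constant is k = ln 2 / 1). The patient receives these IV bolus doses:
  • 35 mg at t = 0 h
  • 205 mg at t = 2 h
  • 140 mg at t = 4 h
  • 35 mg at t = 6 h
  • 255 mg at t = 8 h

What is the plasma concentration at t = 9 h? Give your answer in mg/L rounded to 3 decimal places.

k = ln 2 / 1 = 0.69315 per h
Dose 1 (35 mg at t=0 h): 35·exp(−0.69315·9) = 0.068 mg/L
Dose 2 (205 mg at t=2 h): 205·exp(−0.69315·7) = 1.602 mg/L
Dose 3 (140 mg at t=4 h): 140·exp(−0.69315·5) = 4.375 mg/L
Dose 4 (35 mg at t=6 h): 35·exp(−0.69315·3) = 4.375 mg/L
Dose 5 (255 mg at t=8 h): 255·exp(−0.69315·1) = 127.500 mg/L
C(9) = 0.068 + 1.602 + 4.375 + 4.375 + 127.500 = 137.920 mg/L

137.920 mg/L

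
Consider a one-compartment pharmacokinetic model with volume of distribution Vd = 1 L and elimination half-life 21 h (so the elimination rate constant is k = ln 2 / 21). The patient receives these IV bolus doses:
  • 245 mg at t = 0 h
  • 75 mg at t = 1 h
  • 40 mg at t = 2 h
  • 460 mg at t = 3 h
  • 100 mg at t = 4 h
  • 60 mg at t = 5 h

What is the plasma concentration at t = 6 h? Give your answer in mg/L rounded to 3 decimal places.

867.921 mg/L

k = ln 2 / 21 = 0.03301 per h
Dose 1 (245 mg at t=0 h): 245·exp(−0.03301·6) = 200.982 mg/L
Dose 2 (75 mg at t=1 h): 75·exp(−0.03301·5) = 63.590 mg/L
Dose 3 (40 mg at t=2 h): 40·exp(−0.03301·4) = 35.053 mg/L
Dose 4 (460 mg at t=3 h): 460·exp(−0.03301·3) = 416.633 mg/L
Dose 5 (100 mg at t=4 h): 100·exp(−0.03301·2) = 93.612 mg/L
Dose 6 (60 mg at t=5 h): 60·exp(−0.03301·1) = 58.052 mg/L
C(6) = 200.982 + 63.590 + 35.053 + 416.633 + 93.612 + 58.052 = 867.921 mg/L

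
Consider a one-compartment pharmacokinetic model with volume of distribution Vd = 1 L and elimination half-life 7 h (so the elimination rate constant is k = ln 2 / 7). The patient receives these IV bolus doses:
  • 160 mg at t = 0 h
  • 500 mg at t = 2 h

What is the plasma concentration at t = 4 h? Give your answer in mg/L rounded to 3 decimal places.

k = ln 2 / 7 = 0.09902 per h
Dose 1 (160 mg at t=0 h): 160·exp(−0.09902·4) = 107.672 mg/L
Dose 2 (500 mg at t=2 h): 500·exp(−0.09902·2) = 410.168 mg/L
C(4) = 107.672 + 410.168 = 517.840 mg/L

517.840 mg/L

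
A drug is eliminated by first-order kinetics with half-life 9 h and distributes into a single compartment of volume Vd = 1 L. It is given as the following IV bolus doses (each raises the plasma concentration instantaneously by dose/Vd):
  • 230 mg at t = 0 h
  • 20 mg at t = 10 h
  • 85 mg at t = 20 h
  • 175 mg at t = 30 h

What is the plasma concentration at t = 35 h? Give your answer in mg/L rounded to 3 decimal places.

k = ln 2 / 9 = 0.07702 per h
Dose 1 (230 mg at t=0 h): 230·exp(−0.07702·35) = 15.526 mg/L
Dose 2 (20 mg at t=10 h): 20·exp(−0.07702·25) = 2.916 mg/L
Dose 3 (85 mg at t=20 h): 85·exp(−0.07702·15) = 26.773 mg/L
Dose 4 (175 mg at t=30 h): 175·exp(−0.07702·5) = 119.069 mg/L
C(35) = 15.526 + 2.916 + 26.773 + 119.069 = 164.285 mg/L

164.285 mg/L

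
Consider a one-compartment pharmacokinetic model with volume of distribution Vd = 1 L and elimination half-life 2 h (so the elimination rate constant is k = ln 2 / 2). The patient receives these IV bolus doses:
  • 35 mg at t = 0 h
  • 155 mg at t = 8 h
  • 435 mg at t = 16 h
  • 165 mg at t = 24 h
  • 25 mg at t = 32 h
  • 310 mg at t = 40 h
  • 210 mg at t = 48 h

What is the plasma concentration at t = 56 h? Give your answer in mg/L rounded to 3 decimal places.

14.345 mg/L

k = ln 2 / 2 = 0.34657 per h
Dose 1 (35 mg at t=0 h): 35·exp(−0.34657·56) = 0.000 mg/L
Dose 2 (155 mg at t=8 h): 155·exp(−0.34657·48) = 0.000 mg/L
Dose 3 (435 mg at t=16 h): 435·exp(−0.34657·40) = 0.000 mg/L
Dose 4 (165 mg at t=24 h): 165·exp(−0.34657·32) = 0.003 mg/L
Dose 5 (25 mg at t=32 h): 25·exp(−0.34657·24) = 0.006 mg/L
Dose 6 (310 mg at t=40 h): 310·exp(−0.34657·16) = 1.211 mg/L
Dose 7 (210 mg at t=48 h): 210·exp(−0.34657·8) = 13.125 mg/L
C(56) = 0.000 + 0.000 + 0.000 + 0.003 + 0.006 + 1.211 + 13.125 = 14.345 mg/L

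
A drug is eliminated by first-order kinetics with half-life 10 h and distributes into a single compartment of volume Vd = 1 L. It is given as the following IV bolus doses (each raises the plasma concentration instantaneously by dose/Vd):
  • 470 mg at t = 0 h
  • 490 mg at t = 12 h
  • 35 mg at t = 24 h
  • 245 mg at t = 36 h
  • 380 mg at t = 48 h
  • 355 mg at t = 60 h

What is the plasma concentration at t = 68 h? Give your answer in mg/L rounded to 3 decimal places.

341.533 mg/L

k = ln 2 / 10 = 0.06931 per h
Dose 1 (470 mg at t=0 h): 470·exp(−0.06931·68) = 4.218 mg/L
Dose 2 (490 mg at t=12 h): 490·exp(−0.06931·56) = 10.102 mg/L
Dose 3 (35 mg at t=24 h): 35·exp(−0.06931·44) = 1.658 mg/L
Dose 4 (245 mg at t=36 h): 245·exp(−0.06931·32) = 26.661 mg/L
Dose 5 (380 mg at t=48 h): 380·exp(−0.06931·20) = 95.000 mg/L
Dose 6 (355 mg at t=60 h): 355·exp(−0.06931·8) = 203.894 mg/L
C(68) = 4.218 + 10.102 + 1.658 + 26.661 + 95.000 + 203.894 = 341.533 mg/L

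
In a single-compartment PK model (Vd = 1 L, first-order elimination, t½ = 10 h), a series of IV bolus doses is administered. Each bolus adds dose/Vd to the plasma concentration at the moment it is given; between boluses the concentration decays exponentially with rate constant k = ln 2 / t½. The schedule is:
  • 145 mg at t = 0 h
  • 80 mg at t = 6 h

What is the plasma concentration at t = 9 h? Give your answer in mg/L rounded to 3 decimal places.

k = ln 2 / 10 = 0.06931 per h
Dose 1 (145 mg at t=0 h): 145·exp(−0.06931·9) = 77.704 mg/L
Dose 2 (80 mg at t=6 h): 80·exp(−0.06931·3) = 64.980 mg/L
C(9) = 77.704 + 64.980 = 142.684 mg/L

142.684 mg/L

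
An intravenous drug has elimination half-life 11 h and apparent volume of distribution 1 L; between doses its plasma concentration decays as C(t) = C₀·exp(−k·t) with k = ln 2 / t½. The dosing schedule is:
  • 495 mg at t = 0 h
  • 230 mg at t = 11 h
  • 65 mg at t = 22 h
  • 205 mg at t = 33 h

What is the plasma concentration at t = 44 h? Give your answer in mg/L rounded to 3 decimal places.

k = ln 2 / 11 = 0.06301 per h
Dose 1 (495 mg at t=0 h): 495·exp(−0.06301·44) = 30.937 mg/L
Dose 2 (230 mg at t=11 h): 230·exp(−0.06301·33) = 28.750 mg/L
Dose 3 (65 mg at t=22 h): 65·exp(−0.06301·22) = 16.250 mg/L
Dose 4 (205 mg at t=33 h): 205·exp(−0.06301·11) = 102.500 mg/L
C(44) = 30.937 + 28.750 + 16.250 + 102.500 = 178.437 mg/L

178.437 mg/L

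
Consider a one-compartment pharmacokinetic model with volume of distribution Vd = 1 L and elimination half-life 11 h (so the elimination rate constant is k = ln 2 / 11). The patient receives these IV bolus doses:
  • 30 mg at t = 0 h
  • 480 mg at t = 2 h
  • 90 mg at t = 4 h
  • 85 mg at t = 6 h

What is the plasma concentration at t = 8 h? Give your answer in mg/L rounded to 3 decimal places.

491.889 mg/L

k = ln 2 / 11 = 0.06301 per h
Dose 1 (30 mg at t=0 h): 30·exp(−0.06301·8) = 18.121 mg/L
Dose 2 (480 mg at t=2 h): 480·exp(−0.06301·6) = 328.884 mg/L
Dose 3 (90 mg at t=4 h): 90·exp(−0.06301·4) = 69.948 mg/L
Dose 4 (85 mg at t=6 h): 85·exp(−0.06301·2) = 74.935 mg/L
C(8) = 18.121 + 328.884 + 69.948 + 74.935 = 491.889 mg/L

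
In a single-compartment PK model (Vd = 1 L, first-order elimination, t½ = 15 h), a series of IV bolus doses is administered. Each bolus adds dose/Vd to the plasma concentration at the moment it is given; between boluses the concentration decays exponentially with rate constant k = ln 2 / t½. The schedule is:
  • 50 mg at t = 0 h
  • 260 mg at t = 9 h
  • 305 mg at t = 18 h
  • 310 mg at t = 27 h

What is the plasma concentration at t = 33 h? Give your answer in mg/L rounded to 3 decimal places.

k = ln 2 / 15 = 0.04621 per h
Dose 1 (50 mg at t=0 h): 50·exp(−0.04621·33) = 10.882 mg/L
Dose 2 (260 mg at t=9 h): 260·exp(−0.04621·24) = 85.768 mg/L
Dose 3 (305 mg at t=18 h): 305·exp(−0.04621·15) = 152.500 mg/L
Dose 4 (310 mg at t=27 h): 310·exp(−0.04621·6) = 234.936 mg/L
C(33) = 10.882 + 85.768 + 152.500 + 234.936 = 484.086 mg/L

484.086 mg/L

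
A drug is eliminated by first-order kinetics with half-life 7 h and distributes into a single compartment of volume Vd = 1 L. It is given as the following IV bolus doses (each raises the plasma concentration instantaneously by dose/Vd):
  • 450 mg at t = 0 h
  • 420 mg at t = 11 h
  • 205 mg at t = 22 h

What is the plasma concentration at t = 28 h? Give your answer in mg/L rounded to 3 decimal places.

k = ln 2 / 7 = 0.09902 per h
Dose 1 (450 mg at t=0 h): 450·exp(−0.09902·28) = 28.125 mg/L
Dose 2 (420 mg at t=11 h): 420·exp(−0.09902·17) = 78.015 mg/L
Dose 3 (205 mg at t=22 h): 205·exp(−0.09902·6) = 113.169 mg/L
C(28) = 28.125 + 78.015 + 113.169 = 219.309 mg/L

219.309 mg/L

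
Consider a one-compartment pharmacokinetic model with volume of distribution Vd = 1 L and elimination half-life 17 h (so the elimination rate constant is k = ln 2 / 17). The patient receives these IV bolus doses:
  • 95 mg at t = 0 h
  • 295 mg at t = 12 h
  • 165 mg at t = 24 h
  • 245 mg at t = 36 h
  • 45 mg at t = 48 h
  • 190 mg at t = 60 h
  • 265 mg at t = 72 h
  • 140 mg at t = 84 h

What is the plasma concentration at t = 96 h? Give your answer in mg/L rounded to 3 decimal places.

k = ln 2 / 17 = 0.04077 per h
Dose 1 (95 mg at t=0 h): 95·exp(−0.04077·96) = 1.896 mg/L
Dose 2 (295 mg at t=12 h): 295·exp(−0.04077·84) = 9.602 mg/L
Dose 3 (165 mg at t=24 h): 165·exp(−0.04077·72) = 8.761 mg/L
Dose 4 (245 mg at t=36 h): 245·exp(−0.04077·60) = 21.218 mg/L
Dose 5 (45 mg at t=48 h): 45·exp(−0.04077·48) = 6.357 mg/L
Dose 6 (190 mg at t=60 h): 190·exp(−0.04077·36) = 43.780 mg/L
Dose 7 (265 mg at t=72 h): 265·exp(−0.04077·24) = 99.601 mg/L
Dose 8 (140 mg at t=84 h): 140·exp(−0.04077·12) = 85.829 mg/L
C(96) = 1.896 + 9.602 + 8.761 + 21.218 + 6.357 + 43.780 + 99.601 + 85.829 = 277.044 mg/L

277.044 mg/L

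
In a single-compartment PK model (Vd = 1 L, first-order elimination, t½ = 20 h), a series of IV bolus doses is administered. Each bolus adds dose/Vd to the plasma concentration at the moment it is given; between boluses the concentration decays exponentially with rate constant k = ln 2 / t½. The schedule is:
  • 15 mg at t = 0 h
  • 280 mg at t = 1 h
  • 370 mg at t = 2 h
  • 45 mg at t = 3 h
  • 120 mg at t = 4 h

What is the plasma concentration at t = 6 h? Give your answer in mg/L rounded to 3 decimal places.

722.259 mg/L

k = ln 2 / 20 = 0.03466 per h
Dose 1 (15 mg at t=0 h): 15·exp(−0.03466·6) = 12.184 mg/L
Dose 2 (280 mg at t=1 h): 280·exp(−0.03466·5) = 235.451 mg/L
Dose 3 (370 mg at t=2 h): 370·exp(−0.03466·4) = 322.104 mg/L
Dose 4 (45 mg at t=3 h): 45·exp(−0.03466·3) = 40.556 mg/L
Dose 5 (120 mg at t=4 h): 120·exp(−0.03466·2) = 111.964 mg/L
C(6) = 12.184 + 235.451 + 322.104 + 40.556 + 111.964 = 722.259 mg/L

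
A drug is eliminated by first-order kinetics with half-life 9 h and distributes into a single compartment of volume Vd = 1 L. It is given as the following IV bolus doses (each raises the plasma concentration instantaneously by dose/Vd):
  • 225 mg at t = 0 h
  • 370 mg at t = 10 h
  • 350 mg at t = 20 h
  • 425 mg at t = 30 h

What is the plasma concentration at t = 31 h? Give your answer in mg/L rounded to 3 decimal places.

k = ln 2 / 9 = 0.07702 per h
Dose 1 (225 mg at t=0 h): 225·exp(−0.07702·31) = 20.668 mg/L
Dose 2 (370 mg at t=10 h): 370·exp(−0.07702·21) = 73.417 mg/L
Dose 3 (350 mg at t=20 h): 350·exp(−0.07702·11) = 150.018 mg/L
Dose 4 (425 mg at t=30 h): 425·exp(−0.07702·1) = 393.497 mg/L
C(31) = 20.668 + 73.417 + 150.018 + 393.497 = 637.600 mg/L

637.600 mg/L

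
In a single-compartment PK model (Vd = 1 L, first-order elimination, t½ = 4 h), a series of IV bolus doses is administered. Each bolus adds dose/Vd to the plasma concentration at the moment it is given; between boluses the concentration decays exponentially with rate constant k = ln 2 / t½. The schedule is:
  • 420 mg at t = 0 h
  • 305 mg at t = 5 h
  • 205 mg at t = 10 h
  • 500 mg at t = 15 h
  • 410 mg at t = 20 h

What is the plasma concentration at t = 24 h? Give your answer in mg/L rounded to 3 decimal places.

k = ln 2 / 4 = 0.17329 per h
Dose 1 (420 mg at t=0 h): 420·exp(−0.17329·24) = 6.563 mg/L
Dose 2 (305 mg at t=5 h): 305·exp(−0.17329·19) = 11.335 mg/L
Dose 3 (205 mg at t=10 h): 205·exp(−0.17329·14) = 18.120 mg/L
Dose 4 (500 mg at t=15 h): 500·exp(−0.17329·9) = 105.112 mg/L
Dose 5 (410 mg at t=20 h): 410·exp(−0.17329·4) = 205.000 mg/L
C(24) = 6.563 + 11.335 + 18.120 + 105.112 + 205.000 = 346.129 mg/L

346.129 mg/L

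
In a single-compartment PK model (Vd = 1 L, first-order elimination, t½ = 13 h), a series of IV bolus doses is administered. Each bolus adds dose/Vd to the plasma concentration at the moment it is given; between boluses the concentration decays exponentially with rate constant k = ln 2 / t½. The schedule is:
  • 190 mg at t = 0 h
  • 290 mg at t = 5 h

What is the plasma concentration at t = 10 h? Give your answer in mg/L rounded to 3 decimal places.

k = ln 2 / 13 = 0.05332 per h
Dose 1 (190 mg at t=0 h): 190·exp(−0.05332·10) = 111.479 mg/L
Dose 2 (290 mg at t=5 h): 290·exp(−0.05332·5) = 222.135 mg/L
C(10) = 111.479 + 222.135 = 333.614 mg/L

333.614 mg/L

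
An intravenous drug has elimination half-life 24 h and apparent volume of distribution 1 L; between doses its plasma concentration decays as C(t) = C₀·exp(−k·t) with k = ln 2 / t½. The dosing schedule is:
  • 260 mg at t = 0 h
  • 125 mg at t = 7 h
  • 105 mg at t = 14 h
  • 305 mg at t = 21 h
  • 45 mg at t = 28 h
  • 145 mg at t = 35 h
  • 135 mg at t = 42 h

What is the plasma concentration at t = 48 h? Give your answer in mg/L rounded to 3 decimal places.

k = ln 2 / 24 = 0.02888 per h
Dose 1 (260 mg at t=0 h): 260·exp(−0.02888·48) = 65.000 mg/L
Dose 2 (125 mg at t=7 h): 125·exp(−0.02888·41) = 38.252 mg/L
Dose 3 (105 mg at t=14 h): 105·exp(−0.02888·34) = 39.331 mg/L
Dose 4 (305 mg at t=21 h): 305·exp(−0.02888·27) = 139.843 mg/L
Dose 5 (45 mg at t=28 h): 45·exp(−0.02888·20) = 25.255 mg/L
Dose 6 (145 mg at t=35 h): 145·exp(−0.02888·13) = 99.612 mg/L
Dose 7 (135 mg at t=42 h): 135·exp(−0.02888·6) = 113.521 mg/L
C(48) = 65.000 + 38.252 + 39.331 + 139.843 + 25.255 + 99.612 + 113.521 = 520.813 mg/L

520.813 mg/L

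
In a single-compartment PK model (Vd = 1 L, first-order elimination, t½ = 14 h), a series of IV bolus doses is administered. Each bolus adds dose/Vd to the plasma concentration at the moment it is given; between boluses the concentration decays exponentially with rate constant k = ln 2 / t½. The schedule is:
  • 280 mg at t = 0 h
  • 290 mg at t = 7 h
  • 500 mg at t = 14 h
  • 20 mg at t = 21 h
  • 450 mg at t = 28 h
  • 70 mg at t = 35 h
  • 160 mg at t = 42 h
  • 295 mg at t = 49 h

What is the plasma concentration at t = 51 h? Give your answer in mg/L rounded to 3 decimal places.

k = ln 2 / 14 = 0.04951 per h
Dose 1 (280 mg at t=0 h): 280·exp(−0.04951·51) = 22.416 mg/L
Dose 2 (290 mg at t=7 h): 290·exp(−0.04951·44) = 32.832 mg/L
Dose 3 (500 mg at t=14 h): 500·exp(−0.04951·37) = 80.055 mg/L
Dose 4 (20 mg at t=21 h): 20·exp(−0.04951·30) = 4.529 mg/L
Dose 5 (450 mg at t=28 h): 450·exp(−0.04951·23) = 144.100 mg/L
Dose 6 (70 mg at t=35 h): 70·exp(−0.04951·16) = 31.700 mg/L
Dose 7 (160 mg at t=42 h): 160·exp(−0.04951·9) = 102.471 mg/L
Dose 8 (295 mg at t=49 h): 295·exp(−0.04951·2) = 267.188 mg/L
C(51) = 22.416 + 32.832 + 80.055 + 4.529 + 144.100 + 31.700 + 102.471 + 267.188 = 685.292 mg/L

685.292 mg/L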